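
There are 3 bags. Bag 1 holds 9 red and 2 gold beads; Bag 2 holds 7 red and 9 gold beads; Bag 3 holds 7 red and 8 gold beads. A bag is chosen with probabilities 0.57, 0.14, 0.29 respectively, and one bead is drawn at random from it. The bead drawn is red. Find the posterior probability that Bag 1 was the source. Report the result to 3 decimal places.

P(red|Bag 1) = 0.8182; P(red|Bag 2) = 0.4375; P(red|Bag 3) = 0.4667.
Prior × likelihood for each source: 0.57·0.8182=0.4664, 0.14·0.4375=0.06125, 0.29·0.4667=0.1353. Summing gives P(red) = 0.66295.
P(Bag 1 | red) = 0.4664 / 0.66295 = 0.703.

Posterior probability ≈ 0.703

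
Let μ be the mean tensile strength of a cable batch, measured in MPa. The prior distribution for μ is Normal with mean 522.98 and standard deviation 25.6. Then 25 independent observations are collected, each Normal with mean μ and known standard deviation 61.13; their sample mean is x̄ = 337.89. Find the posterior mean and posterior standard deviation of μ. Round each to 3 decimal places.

Prior precision 1/τ₀² = 1/25.6² = 0.00152588; data precision n/σ² = 25/61.13² = 0.00669008.
Posterior precision = 0.00152588 + 0.00669008 = 0.00821596, giving posterior SD = 1/√0.00821596 = 11.032.
Posterior mean = (0.00152588·522.98 + 0.00669008·337.89) / 0.00821596 = 372.265.

Posterior mean ≈ 372.265; posterior SD ≈ 11.032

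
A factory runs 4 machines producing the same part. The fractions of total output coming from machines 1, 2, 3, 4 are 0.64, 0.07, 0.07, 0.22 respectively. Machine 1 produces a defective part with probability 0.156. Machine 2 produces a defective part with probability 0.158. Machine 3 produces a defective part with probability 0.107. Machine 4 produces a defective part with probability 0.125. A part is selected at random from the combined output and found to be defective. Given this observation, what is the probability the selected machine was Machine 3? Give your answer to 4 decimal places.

Posterior probability ≈ 0.0513

Tabulate prior·likelihood by source: [1] prior 0.64, lik 0.156, product 0.09984; [2] prior 0.07, lik 0.158, product 0.01106; [3] prior 0.07, lik 0.107, product 0.007490; [4] prior 0.22, lik 0.125, product 0.02750.
Normalizing constant = 0.14589; the posterior for Machine 3 is its product over the sum, 0.007490/0.14589 = 0.0513.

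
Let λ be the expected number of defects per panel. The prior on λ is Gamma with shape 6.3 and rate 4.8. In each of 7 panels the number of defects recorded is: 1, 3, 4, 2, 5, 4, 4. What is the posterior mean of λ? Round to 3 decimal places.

Posterior mean ≈ 2.483

Total count ∑xᵢ = 23 over n = 7 panels.
Gamma is conjugate to the Poisson likelihood: posterior is Gamma(shape = 6.3+23 = 29.3, rate = 4.8+7 = 11.8).
E[λ | data] = 29.3/11.8 = 2.483.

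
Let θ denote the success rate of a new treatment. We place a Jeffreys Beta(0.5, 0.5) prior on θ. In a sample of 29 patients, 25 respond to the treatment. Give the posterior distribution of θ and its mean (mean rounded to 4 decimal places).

Observing 25 successes and 4 failures updates Beta(0.5, 0.5) by adding the success and failure counts to the two shape parameters: α = 0.5+25 = 25.5, β = 0.5+4 = 4.5.
E[θ | data] = 25.5/(25.5+4.5) = 0.8500.

Posterior: Beta(25.5, 4.5); mean ≈ 0.8500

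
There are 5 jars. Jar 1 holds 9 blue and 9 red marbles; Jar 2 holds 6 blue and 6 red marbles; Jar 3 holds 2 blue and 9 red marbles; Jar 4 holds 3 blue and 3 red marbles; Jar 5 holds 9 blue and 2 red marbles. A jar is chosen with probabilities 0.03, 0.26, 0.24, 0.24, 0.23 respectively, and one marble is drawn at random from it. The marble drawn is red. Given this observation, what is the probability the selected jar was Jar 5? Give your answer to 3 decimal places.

P(red|Jar 1) = 0.5; P(red|Jar 2) = 0.5; P(red|Jar 3) = 0.8182; P(red|Jar 4) = 0.5; P(red|Jar 5) = 0.1818.
Prior × likelihood for each source: 0.03·0.5=0.01500, 0.26·0.5=0.1300, 0.24·0.8182=0.1964, 0.24·0.5=0.1200, 0.23·0.1818=0.04182. Summing gives P(red) = 0.50318.
P(Jar 5 | red) = 0.04182 / 0.50318 = 0.083.

Posterior probability ≈ 0.083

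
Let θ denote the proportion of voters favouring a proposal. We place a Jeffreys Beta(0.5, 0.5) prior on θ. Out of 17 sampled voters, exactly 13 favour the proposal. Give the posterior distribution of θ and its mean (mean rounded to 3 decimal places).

Observing 13 successes and 4 failures updates Beta(0.5, 0.5) by adding the success and failure counts to the two shape parameters: α = 0.5+13 = 13.5, β = 0.5+4 = 4.5.
Posterior mean = α/(α+β) = 13.5/18 = 0.750.

Posterior: Beta(13.5, 4.5); mean ≈ 0.750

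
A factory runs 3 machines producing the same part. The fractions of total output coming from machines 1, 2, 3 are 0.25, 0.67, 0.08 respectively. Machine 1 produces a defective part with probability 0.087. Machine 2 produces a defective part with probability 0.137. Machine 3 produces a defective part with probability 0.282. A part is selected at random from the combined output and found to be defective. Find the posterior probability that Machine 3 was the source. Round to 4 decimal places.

Posterior probability ≈ 0.1658

Tabulate prior·likelihood by source: [1] prior 0.25, lik 0.087, product 0.02175; [2] prior 0.67, lik 0.137, product 0.09179; [3] prior 0.08, lik 0.282, product 0.02256.
Normalizing constant = 0.13610; the posterior for Machine 3 is its product over the sum, 0.02256/0.13610 = 0.1658.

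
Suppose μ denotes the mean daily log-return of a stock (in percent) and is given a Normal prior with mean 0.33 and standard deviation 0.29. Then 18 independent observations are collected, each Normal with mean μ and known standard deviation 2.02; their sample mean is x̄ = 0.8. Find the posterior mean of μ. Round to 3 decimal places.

Posterior mean ≈ 0.457

With known σ, the Normal prior is conjugate. Weight on the data is w = (n/σ²)/(n/σ² + 1/τ₀²) = 4.41133/(4.41133+11.8906) = 0.27060.
Posterior mean = w·x̄ + (1−w)·μ₀ = 0.27060·0.8 + 0.72940·0.33 = 0.457.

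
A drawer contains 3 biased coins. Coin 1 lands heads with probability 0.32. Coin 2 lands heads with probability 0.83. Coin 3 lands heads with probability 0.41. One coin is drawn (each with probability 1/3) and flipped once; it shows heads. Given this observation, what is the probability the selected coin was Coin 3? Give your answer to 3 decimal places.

Posterior probability ≈ 0.263

P(heads|C1) = 0.32; P(heads|C2) = 0.83; P(heads|C3) = 0.41.
Prior × likelihood for each source: 0.333333·0.32=0.1067, 0.333333·0.83=0.2767, 0.333333·0.41=0.1367. Summing gives P(heads) = 0.52000.
P(Coin 3 | heads) = 0.1367 / 0.52000 = 0.263.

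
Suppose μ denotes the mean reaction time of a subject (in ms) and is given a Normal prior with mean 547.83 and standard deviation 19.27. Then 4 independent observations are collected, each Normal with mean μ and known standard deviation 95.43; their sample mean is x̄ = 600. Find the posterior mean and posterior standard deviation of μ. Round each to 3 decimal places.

Posterior mean ≈ 555.146; posterior SD ≈ 17.868

With known σ, the Normal prior is conjugate. Weight on the data is w = (n/σ²)/(n/σ² + 1/τ₀²) = 0.00043923/(0.00043923+0.00269300) = 0.14023.
Posterior mean = w·x̄ + (1−w)·μ₀ = 0.14023·600 + 0.85977·547.83 = 555.146. Posterior variance = 1/(0.00043923+0.00269300) = 319.261, so SD = 17.868.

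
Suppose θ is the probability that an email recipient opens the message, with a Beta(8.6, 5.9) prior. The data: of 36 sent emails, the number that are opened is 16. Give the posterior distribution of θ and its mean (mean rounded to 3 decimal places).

Observing 16 successes and 20 failures updates Beta(8.6, 5.9) by adding the success and failure counts to the two shape parameters: α = 8.6+16 = 24.6, β = 5.9+20 = 25.9.
E[θ | data] = 24.6/(24.6+25.9) = 0.487.

Posterior: Beta(24.6, 25.9); mean ≈ 0.487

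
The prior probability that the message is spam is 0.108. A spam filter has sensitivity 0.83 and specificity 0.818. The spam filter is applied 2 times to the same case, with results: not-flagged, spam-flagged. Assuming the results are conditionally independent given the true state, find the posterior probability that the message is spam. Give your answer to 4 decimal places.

Posterior P(H) ≈ 0.1029

With H the event that the message is spam, the joint likelihood of the observed sequence is P(data|H) = 0.17·0.83 = 0.14110 and P(data|¬H) = 0.818·0.182 = 0.14888.
Bayes: P(H|data) = 0.108·0.14110 / (0.108·0.14110 + 0.892·0.14888) = 0.015239/0.14804 = 0.1029.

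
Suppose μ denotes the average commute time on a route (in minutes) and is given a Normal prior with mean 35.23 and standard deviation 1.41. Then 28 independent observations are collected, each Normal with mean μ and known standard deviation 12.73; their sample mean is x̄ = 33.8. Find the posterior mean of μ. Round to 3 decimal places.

Prior precision 1/τ₀² = 1/1.41² = 0.502993; data precision n/σ² = 28/12.73² = 0.172783.
Posterior precision = 0.502993 + 0.172783 = 0.675776.
Posterior mean = (0.502993·35.23 + 0.172783·33.8) / 0.675776 = 34.864.

Posterior mean ≈ 34.864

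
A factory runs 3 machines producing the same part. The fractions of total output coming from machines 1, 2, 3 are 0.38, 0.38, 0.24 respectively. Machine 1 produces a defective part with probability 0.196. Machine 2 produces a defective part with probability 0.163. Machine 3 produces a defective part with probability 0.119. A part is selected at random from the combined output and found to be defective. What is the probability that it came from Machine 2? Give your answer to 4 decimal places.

Posterior probability ≈ 0.3754

Tabulate prior·likelihood by source: [1] prior 0.38, lik 0.196, product 0.07448; [2] prior 0.38, lik 0.163, product 0.06194; [3] prior 0.24, lik 0.119, product 0.02856.
Normalizing constant = 0.16498; the posterior for Machine 2 is its product over the sum, 0.06194/0.16498 = 0.3754.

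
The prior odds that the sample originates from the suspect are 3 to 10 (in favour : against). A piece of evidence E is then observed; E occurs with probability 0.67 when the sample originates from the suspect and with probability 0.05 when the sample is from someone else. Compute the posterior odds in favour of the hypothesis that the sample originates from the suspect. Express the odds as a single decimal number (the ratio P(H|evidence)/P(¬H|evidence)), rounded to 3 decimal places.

Posterior odds ≈ 4.020

Prior odds = 3/10 = 0.30000. In log-odds, ln(0.30000) = -1.2040.
Add log likelihood ratio: ln(13.400) = 2.5953.
Posterior log-odds = 1.3913, so posterior odds = exp(1.3913) = 4.0200.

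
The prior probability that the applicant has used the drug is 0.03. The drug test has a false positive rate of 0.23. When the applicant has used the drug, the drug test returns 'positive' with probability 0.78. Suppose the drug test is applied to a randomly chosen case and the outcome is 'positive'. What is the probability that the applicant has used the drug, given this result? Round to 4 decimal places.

Let H be the event that the applicant has used the drug. P(H) = 0.03, so P(¬H) = 0.97. With E the 'positive' result, P(E|H) = 0.78 and P(E|¬H) = 0.23.
P(E) = 0.78·0.03 + 0.23·0.97 = 0.023400 + 0.22310 = 0.24650.
By Bayes' theorem, P(H|E) = 0.023400 / 0.24650 = 0.0949.

P(H | E) ≈ 0.0949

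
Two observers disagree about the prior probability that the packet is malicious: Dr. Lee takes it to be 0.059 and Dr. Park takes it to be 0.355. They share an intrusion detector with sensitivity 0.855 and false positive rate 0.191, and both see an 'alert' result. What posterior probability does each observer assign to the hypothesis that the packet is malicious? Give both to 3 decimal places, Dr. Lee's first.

Dr. Lee: 0.219; Dr. Park: 0.711

The likelihood ratio for an 'alert' result is 0.855/0.191 = 4.4764.
Dr. Lee: prior odds 0.059/0.941 = 0.062699; posterior odds 0.28067; posterior probability 0.219.
Dr. Park: prior odds 0.355/0.645 = 0.55039; posterior odds 2.4638; posterior probability 0.711.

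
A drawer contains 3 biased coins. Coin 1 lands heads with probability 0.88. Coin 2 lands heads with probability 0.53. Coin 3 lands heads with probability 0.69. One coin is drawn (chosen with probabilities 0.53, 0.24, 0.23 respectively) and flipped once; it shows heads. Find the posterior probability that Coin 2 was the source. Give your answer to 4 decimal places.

Posterior probability ≈ 0.1691

P(heads|C1) = 0.88; P(heads|C2) = 0.53; P(heads|C3) = 0.69.
Prior × likelihood for each source: 0.53·0.88=0.4664, 0.24·0.53=0.1272, 0.23·0.69=0.1587. Summing gives P(heads) = 0.75230.
P(Coin 2 | heads) = 0.1272 / 0.75230 = 0.1691.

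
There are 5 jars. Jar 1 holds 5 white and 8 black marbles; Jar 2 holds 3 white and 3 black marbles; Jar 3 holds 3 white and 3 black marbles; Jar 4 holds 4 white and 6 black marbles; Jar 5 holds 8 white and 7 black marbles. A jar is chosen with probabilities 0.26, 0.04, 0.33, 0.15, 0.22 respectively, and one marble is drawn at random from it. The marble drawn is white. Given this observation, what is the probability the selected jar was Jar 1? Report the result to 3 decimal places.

Posterior probability ≈ 0.216

P(white|Jar 1) = 0.3846; P(white|Jar 2) = 0.5; P(white|Jar 3) = 0.5; P(white|Jar 4) = 0.4; P(white|Jar 5) = 0.5333.
Prior × likelihood for each source: 0.26·0.3846=0.1000, 0.04·0.5=0.02000, 0.33·0.5=0.1650, 0.15·0.4=0.06000, 0.22·0.5333=0.1173. Summing gives P(white) = 0.46233.
P(Jar 1 | white) = 0.1000 / 0.46233 = 0.216.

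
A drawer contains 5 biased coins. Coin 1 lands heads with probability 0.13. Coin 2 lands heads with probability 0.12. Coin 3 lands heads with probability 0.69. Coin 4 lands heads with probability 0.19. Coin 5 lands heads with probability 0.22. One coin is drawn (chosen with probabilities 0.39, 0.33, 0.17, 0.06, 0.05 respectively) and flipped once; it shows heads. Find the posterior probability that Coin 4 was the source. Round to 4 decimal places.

P(heads|C1) = 0.13; P(heads|C2) = 0.12; P(heads|C3) = 0.69; P(heads|C4) = 0.19; P(heads|C5) = 0.22.
Prior × likelihood for each source: 0.39·0.13=0.05070, 0.33·0.12=0.03960, 0.17·0.69=0.1173, 0.06·0.19=0.01140, 0.05·0.22=0.01100. Summing gives P(heads) = 0.23000.
P(Coin 4 | heads) = 0.01140 / 0.23000 = 0.0496.

Posterior probability ≈ 0.0496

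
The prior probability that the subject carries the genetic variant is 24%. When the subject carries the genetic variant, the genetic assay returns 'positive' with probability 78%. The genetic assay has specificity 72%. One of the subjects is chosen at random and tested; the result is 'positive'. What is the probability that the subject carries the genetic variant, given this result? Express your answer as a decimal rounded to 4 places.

Write H for 'the subject carries the genetic variant'. Prior odds H:¬H = 0.24/0.76 = 0.31579. For the 'positive' outcome, the likelihood ratio is 0.78/0.28 = 2.7857.
Posterior odds = 0.31579 × 2.7857 = 0.87970, so P(H|E) = 0.87970/(1+0.87970) = 0.4680.

P(H | E) ≈ 0.4680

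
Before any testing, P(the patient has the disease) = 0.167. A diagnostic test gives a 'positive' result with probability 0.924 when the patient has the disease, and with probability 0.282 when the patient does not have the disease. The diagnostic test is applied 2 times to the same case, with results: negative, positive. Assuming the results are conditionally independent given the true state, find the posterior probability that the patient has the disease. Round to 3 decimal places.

With H the event that the patient has the disease, the joint likelihood of the observed sequence is P(data|H) = 0.076·0.924 = 0.070224 and P(data|¬H) = 0.718·0.282 = 0.20248.
Bayes: P(H|data) = 0.167·0.070224 / (0.167·0.070224 + 0.833·0.20248) = 0.011727/0.18039 = 0.0650.

Posterior P(H) ≈ 0.065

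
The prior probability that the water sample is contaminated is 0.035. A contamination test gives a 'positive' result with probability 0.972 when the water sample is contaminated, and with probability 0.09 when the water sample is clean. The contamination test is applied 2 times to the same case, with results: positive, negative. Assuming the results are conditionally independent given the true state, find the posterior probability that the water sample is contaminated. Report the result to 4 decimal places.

Posterior P(H) ≈ 0.0119

With H the event that the water sample is contaminated, the joint likelihood of the observed sequence is P(data|H) = 0.972·0.028 = 0.027216 and P(data|¬H) = 0.09·0.91 = 0.081900.
Bayes: P(H|data) = 0.035·0.027216 / (0.035·0.027216 + 0.965·0.081900) = 0.00095256/0.079986 = 0.0119.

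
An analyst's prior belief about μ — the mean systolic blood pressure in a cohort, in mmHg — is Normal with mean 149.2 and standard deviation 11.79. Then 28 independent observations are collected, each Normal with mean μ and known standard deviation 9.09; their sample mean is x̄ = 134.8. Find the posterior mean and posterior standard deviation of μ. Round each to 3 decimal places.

With known σ, the Normal prior is conjugate. Weight on the data is w = (n/σ²)/(n/σ² + 1/τ₀²) = 0.338868/(0.338868+0.00719403) = 0.97921.
Posterior mean = w·x̄ + (1−w)·μ₀ = 0.97921·134.8 + 0.020788·149.2 = 135.099. Posterior variance = 1/(0.338868+0.00719403) = 2.88966, so SD = 1.700.

Posterior mean ≈ 135.099; posterior SD ≈ 1.700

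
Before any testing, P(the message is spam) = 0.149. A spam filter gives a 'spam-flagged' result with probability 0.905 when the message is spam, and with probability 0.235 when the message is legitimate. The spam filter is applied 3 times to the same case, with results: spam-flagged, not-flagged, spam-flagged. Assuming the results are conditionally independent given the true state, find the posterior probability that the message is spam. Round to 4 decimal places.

Let H be the event that the message is spam; start with P(H) = 0.149. P('spam-flagged'|H) = 0.905, P('spam-flagged'|¬H) = 0.235.
Update on result 1 ('spam-flagged'): P(H) ← 0.905·0.1490 / (0.905·0.1490 + 0.235·0.8510) = 0.13484/0.33483 = 0.4027.
Update on result 2 ('not-flagged'): P(H) ← 0.095·0.4027 / (0.095·0.4027 + 0.765·0.5973) = 0.038259/0.49517 = 0.0773.
Update on result 3 ('spam-flagged'): P(H) ← 0.905·0.0773 / (0.905·0.0773 + 0.235·0.9227) = 0.069924/0.28677 = 0.2438.

Posterior P(H) ≈ 0.2438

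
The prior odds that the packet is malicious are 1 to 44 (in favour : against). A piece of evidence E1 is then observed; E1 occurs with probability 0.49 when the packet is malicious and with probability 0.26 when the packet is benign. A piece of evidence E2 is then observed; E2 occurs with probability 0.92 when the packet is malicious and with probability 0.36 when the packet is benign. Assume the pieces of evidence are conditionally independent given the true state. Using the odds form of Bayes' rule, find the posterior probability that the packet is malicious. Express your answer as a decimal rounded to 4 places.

Prior odds = 1/44 = 0.022727. In log-odds, ln(0.022727) = -3.7842.
Add log likelihood ratios: ln(1.8846) + ln(2.5556) = 1.5720.
Posterior log-odds = -2.2122, so posterior odds = exp(-2.2122) = 0.10946. Converting, P(H|E) = 0.10946/1.1095 = 0.0987.

Posterior probability ≈ 0.0987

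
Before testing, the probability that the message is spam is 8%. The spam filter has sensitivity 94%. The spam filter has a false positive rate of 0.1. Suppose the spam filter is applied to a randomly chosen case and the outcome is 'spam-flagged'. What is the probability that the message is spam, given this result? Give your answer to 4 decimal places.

P(H | E) ≈ 0.4498

Let H be the event that the message is spam. P(H) = 0.08, so P(¬H) = 0.92. With E the 'spam-flagged' result, P(E|H) = 0.94 and P(E|¬H) = 0.1.
P(E) = 0.94·0.08 + 0.1·0.92 = 0.075200 + 0.092000 = 0.16720.
By Bayes' theorem, P(H|E) = 0.075200 / 0.16720 = 0.4498.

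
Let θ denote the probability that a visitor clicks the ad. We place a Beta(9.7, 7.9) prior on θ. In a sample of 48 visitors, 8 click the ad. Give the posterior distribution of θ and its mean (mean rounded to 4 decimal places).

Posterior: Beta(17.7, 47.9); mean ≈ 0.2698

The binomial likelihood is conjugate to the Beta prior: with 8 successes and 40 failures, the posterior is Beta(9.7+8, 7.9+40) = Beta(17.7, 47.9).
E[θ | data] = 17.7/(17.7+47.9) = 0.2698.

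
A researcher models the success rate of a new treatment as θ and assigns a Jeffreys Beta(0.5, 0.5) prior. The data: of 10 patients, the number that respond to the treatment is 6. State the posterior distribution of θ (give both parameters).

Posterior: Beta(6.5, 4.5)

The binomial likelihood is conjugate to the Beta prior: with 6 successes and 4 failures, the posterior is Beta(0.5+6, 0.5+4) = Beta(6.5, 4.5).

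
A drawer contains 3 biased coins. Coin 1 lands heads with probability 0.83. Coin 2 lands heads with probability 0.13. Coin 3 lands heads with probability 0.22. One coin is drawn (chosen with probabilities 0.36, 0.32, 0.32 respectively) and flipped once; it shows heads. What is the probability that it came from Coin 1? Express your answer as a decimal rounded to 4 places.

Tabulate prior·likelihood by source: [1] prior 0.36, lik 0.83, product 0.2988; [2] prior 0.32, lik 0.13, product 0.04160; [3] prior 0.32, lik 0.22, product 0.07040.
Normalizing constant = 0.41080; the posterior for Coin 1 is its product over the sum, 0.2988/0.41080 = 0.7274.

Posterior probability ≈ 0.7274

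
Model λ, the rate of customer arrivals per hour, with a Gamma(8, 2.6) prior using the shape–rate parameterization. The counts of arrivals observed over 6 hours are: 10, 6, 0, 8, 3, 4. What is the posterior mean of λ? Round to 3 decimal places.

Posterior mean ≈ 4.535

Total count ∑xᵢ = 31 over n = 6 hours.
Gamma is conjugate to the Poisson likelihood: posterior is Gamma(shape = 8+31 = 39, rate = 2.6+6 = 8.6).
Posterior mean = shape/rate = 39/8.6 = 4.535.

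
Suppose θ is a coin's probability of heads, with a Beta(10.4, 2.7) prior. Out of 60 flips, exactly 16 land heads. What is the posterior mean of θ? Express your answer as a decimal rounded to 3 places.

The binomial likelihood is conjugate to the Beta prior: with 16 successes and 44 failures, the posterior is Beta(10.4+16, 2.7+44) = Beta(26.4, 46.7).
E[θ | data] = 26.4/(26.4+46.7) = 0.361.

Posterior mean ≈ 0.361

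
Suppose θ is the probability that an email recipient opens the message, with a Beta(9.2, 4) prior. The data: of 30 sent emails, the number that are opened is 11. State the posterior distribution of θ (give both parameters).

Observing 11 successes and 19 failures updates Beta(9.2, 4) by adding the success and failure counts to the two shape parameters: α = 9.2+11 = 20.2, β = 4+19 = 23.

Posterior: Beta(20.2, 23)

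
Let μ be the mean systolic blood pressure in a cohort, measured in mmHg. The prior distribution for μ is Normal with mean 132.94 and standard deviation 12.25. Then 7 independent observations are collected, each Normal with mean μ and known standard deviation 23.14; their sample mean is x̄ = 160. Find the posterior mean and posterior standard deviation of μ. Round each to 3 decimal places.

Posterior mean ≈ 150.864; posterior SD ≈ 7.118

With known σ, the Normal prior is conjugate. Weight on the data is w = (n/σ²)/(n/σ² + 1/τ₀²) = 0.0130729/(0.0130729+0.00666389) = 0.66236.
Posterior mean = w·x̄ + (1−w)·μ₀ = 0.66236·160 + 0.33764·132.94 = 150.864. Posterior variance = 1/(0.0130729+0.00666389) = 50.6668, so SD = 7.118.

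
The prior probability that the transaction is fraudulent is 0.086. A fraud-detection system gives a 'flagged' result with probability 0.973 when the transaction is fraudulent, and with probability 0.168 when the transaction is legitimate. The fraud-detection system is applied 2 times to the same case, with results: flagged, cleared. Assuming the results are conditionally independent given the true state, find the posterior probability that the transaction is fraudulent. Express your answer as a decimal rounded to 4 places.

Posterior P(H) ≈ 0.0174

With H the event that the transaction is fraudulent, the joint likelihood of the observed sequence is P(data|H) = 0.973·0.027 = 0.026271 and P(data|¬H) = 0.168·0.832 = 0.13978.
Bayes: P(H|data) = 0.086·0.026271 / (0.086·0.026271 + 0.914·0.13978) = 0.0022593/0.13001 = 0.0174.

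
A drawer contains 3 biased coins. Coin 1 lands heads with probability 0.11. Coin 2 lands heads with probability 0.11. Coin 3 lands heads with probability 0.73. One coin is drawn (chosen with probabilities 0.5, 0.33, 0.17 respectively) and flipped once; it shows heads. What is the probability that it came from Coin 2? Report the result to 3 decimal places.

Tabulate prior·likelihood by source: [1] prior 0.5, lik 0.11, product 0.05500; [2] prior 0.33, lik 0.11, product 0.03630; [3] prior 0.17, lik 0.73, product 0.1241.
Normalizing constant = 0.21540; the posterior for Coin 2 is its product over the sum, 0.03630/0.21540 = 0.169.

Posterior probability ≈ 0.169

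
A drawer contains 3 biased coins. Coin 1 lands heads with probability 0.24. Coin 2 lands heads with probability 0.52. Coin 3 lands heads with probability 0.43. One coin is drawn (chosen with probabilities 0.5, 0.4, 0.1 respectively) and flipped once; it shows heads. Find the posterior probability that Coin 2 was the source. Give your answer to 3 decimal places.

P(heads|C1) = 0.24; P(heads|C2) = 0.52; P(heads|C3) = 0.43.
Prior × likelihood for each source: 0.5·0.24=0.1200, 0.4·0.52=0.2080, 0.1·0.43=0.04300. Summing gives P(heads) = 0.37100.
P(Coin 2 | heads) = 0.2080 / 0.37100 = 0.561.

Posterior probability ≈ 0.561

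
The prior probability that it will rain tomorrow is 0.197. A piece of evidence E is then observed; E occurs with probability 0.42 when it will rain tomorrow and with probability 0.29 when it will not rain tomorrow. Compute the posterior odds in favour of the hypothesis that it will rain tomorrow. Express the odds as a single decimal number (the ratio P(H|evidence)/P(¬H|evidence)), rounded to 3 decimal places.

Prior odds = 0.197/(1−0.197) = 0.24533.
Likelihood ratio for E = 0.42/0.29 = 1.4483.
Posterior odds = prior odds × LR = 0.35531.

Posterior odds ≈ 0.355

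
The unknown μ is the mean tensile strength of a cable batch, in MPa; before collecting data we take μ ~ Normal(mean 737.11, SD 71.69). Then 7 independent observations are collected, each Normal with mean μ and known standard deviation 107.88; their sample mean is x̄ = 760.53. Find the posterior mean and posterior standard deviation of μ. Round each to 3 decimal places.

Prior precision 1/τ₀² = 1/71.69² = 0.00019457; data precision n/σ² = 7/107.88² = 0.00060147.
Posterior precision = 0.00019457 + 0.00060147 = 0.00079605, giving posterior SD = 1/√0.00079605 = 35.443.
Posterior mean = (0.00019457·737.11 + 0.00060147·760.53) / 0.00079605 = 754.806.

Posterior mean ≈ 754.806; posterior SD ≈ 35.443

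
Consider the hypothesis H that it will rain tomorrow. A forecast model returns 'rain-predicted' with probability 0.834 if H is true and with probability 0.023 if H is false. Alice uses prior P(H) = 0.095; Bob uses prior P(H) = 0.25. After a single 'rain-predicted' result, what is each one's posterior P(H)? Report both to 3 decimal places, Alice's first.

The likelihood ratio for a 'rain-predicted' result is 0.834/0.023 = 36.261.
Alice: prior odds 0.095/0.905 = 0.10497; posterior odds 3.8064; posterior probability 0.792.
Bob: prior odds 0.25/0.75 = 0.33333; posterior odds 12.087; posterior probability 0.924.

Alice: 0.792; Bob: 0.924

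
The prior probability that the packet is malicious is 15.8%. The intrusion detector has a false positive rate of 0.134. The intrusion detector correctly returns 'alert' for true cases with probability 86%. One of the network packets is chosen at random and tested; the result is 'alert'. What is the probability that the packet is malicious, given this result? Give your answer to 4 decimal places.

P(H | E) ≈ 0.5463

Let H be the event that the packet is malicious. P(H) = 0.158, so P(¬H) = 0.842. With E the 'alert' result, P(E|H) = 0.86 and P(E|¬H) = 0.134.
P(E) = 0.86·0.158 + 0.134·0.842 = 0.13588 + 0.11283 = 0.24871.
By Bayes' theorem, P(H|E) = 0.13588 / 0.24871 = 0.5463.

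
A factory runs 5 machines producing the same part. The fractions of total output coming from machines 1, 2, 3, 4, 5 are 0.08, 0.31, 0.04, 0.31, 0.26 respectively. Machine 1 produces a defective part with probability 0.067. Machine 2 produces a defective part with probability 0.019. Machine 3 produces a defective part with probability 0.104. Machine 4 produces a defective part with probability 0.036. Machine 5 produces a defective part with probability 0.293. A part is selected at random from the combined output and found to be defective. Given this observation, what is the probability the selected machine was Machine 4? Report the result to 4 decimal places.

P(defective|M1) = 0.067; P(defective|M2) = 0.019; P(defective|M3) = 0.104; P(defective|M4) = 0.036; P(defective|M5) = 0.293.
Prior × likelihood for each source: 0.08·0.067=0.005360, 0.31·0.019=0.005890, 0.04·0.104=0.004160, 0.31·0.036=0.01116, 0.26·0.293=0.07618. Summing gives P(defective) = 0.10275.
P(Machine 4 | defective) = 0.01116 / 0.10275 = 0.1086.

Posterior probability ≈ 0.1086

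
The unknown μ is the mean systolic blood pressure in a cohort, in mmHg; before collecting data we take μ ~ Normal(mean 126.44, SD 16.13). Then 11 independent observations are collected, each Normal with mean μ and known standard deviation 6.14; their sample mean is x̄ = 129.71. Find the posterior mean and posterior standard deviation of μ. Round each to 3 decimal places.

With known σ, the Normal prior is conjugate. Weight on the data is w = (n/σ²)/(n/σ² + 1/τ₀²) = 0.291780/(0.291780+0.00384354) = 0.98700.
Posterior mean = w·x̄ + (1−w)·μ₀ = 0.98700·129.71 + 0.013001·126.44 = 129.667. Posterior variance = 1/(0.291780+0.00384354) = 3.38268, so SD = 1.839.

Posterior mean ≈ 129.667; posterior SD ≈ 1.839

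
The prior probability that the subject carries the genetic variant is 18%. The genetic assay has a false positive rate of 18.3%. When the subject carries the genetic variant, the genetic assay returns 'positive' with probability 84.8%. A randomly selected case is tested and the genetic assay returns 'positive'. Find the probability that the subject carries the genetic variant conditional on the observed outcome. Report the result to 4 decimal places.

P(H | E) ≈ 0.5043

Let H be the event that the subject carries the genetic variant. P(H) = 0.18, so P(¬H) = 0.82. With E the 'positive' result, P(E|H) = 0.848 and P(E|¬H) = 0.183.
P(E) = 0.848·0.18 + 0.183·0.82 = 0.15264 + 0.15006 = 0.30270.
By Bayes' theorem, P(H|E) = 0.15264 / 0.30270 = 0.5043.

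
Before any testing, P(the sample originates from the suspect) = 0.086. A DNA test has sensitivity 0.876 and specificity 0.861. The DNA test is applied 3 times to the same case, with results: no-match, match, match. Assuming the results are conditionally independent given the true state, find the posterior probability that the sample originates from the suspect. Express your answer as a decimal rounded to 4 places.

Posterior P(H) ≈ 0.3499

With H the event that the sample originates from the suspect, the joint likelihood of the observed sequence is P(data|H) = 0.124·0.876·0.876 = 0.095155 and P(data|¬H) = 0.861·0.139·0.139 = 0.016635.
Bayes: P(H|data) = 0.086·0.095155 / (0.086·0.095155 + 0.914·0.016635) = 0.0081833/0.023388 = 0.3499.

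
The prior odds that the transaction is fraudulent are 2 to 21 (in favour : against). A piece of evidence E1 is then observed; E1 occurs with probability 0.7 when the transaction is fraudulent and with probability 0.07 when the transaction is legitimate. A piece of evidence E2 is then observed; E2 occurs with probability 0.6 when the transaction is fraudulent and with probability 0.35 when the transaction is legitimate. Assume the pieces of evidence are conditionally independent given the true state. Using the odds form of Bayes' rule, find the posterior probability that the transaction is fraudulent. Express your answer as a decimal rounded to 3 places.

Posterior probability ≈ 0.620

Prior odds = 2/21 = 0.095238. In log-odds, ln(0.095238) = -2.3514.
Add log likelihood ratios: ln(10.0000) + ln(1.7143) = 2.8416.
Posterior log-odds = 0.49021, so posterior odds = exp(0.49021) = 1.6327. Converting, P(H|E) = 1.6327/2.6327 = 0.620.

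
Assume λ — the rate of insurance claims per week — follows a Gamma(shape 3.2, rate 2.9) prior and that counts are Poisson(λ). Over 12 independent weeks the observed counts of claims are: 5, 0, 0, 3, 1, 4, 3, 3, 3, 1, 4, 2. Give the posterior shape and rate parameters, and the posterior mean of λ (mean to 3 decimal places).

Total count ∑xᵢ = 29 over n = 12 weeks.
Gamma is conjugate to the Poisson likelihood: posterior is Gamma(shape = 3.2+29 = 32.2, rate = 2.9+12 = 14.9).
Posterior mean = shape/rate = 32.2/14.9 = 2.161.

Posterior: Gamma(shape=32.2, rate=14.9); mean ≈ 2.161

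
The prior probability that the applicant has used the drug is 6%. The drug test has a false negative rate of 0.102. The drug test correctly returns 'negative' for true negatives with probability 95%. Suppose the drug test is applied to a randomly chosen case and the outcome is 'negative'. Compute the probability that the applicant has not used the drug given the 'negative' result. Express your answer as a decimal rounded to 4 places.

Write H for 'the applicant has used the drug'. Prior odds H:¬H = 0.06/0.94 = 0.063830. For the 'negative' outcome, the likelihood ratio is 0.102/0.95 = 0.10737.
Posterior odds = 0.063830 × 0.10737 = 0.0068533, so P(H|E) = 0.0068533/(1+0.0068533) = 0.0068. Then P(¬H|E) = 1 − 0.0068 = 0.9932.

P(¬H | E) ≈ 0.9932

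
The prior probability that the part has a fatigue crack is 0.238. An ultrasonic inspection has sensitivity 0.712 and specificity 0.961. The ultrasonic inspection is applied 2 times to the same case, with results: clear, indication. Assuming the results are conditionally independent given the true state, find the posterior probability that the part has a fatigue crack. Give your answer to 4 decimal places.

Posterior P(H) ≈ 0.6308

Let H be the event that the part has a fatigue crack; start with P(H) = 0.238. P('indication'|H) = 0.712, P('indication'|¬H) = 0.039.
Update on result 1 ('clear'): P(H) ← 0.288·0.2380 / (0.288·0.2380 + 0.961·0.7620) = 0.068544/0.80083 = 0.0856.
Update on result 2 ('indication'): P(H) ← 0.712·0.0856 / (0.712·0.0856 + 0.039·0.9144) = 0.060941/0.096603 = 0.6308.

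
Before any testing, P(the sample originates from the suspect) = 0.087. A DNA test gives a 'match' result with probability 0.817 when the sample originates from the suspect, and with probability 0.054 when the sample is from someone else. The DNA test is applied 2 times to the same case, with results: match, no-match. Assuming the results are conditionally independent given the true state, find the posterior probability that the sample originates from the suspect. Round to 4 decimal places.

Posterior P(H) ≈ 0.2181

Let H be the event that the sample originates from the suspect; start with P(H) = 0.087. P('match'|H) = 0.817, P('match'|¬H) = 0.054.
Update on result 1 ('match'): P(H) ← 0.817·0.0870 / (0.817·0.0870 + 0.054·0.9130) = 0.071079/0.12038 = 0.5905.
Update on result 2 ('no-match'): P(H) ← 0.183·0.5905 / (0.183·0.5905 + 0.946·0.4095) = 0.10805/0.49549 = 0.2181.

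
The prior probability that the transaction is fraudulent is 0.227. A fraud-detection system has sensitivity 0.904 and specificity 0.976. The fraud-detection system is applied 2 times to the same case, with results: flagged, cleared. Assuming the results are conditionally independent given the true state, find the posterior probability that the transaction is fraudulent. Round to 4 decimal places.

Let H be the event that the transaction is fraudulent; start with P(H) = 0.227. P('flagged'|H) = 0.904, P('flagged'|¬H) = 0.024.
Update on result 1 ('flagged'): P(H) ← 0.904·0.2270 / (0.904·0.2270 + 0.024·0.7730) = 0.20521/0.22376 = 0.9171.
Update on result 2 ('cleared'): P(H) ← 0.096·0.9171 / (0.096·0.9171 + 0.976·0.0829) = 0.088041/0.16896 = 0.5211.

Posterior P(H) ≈ 0.5211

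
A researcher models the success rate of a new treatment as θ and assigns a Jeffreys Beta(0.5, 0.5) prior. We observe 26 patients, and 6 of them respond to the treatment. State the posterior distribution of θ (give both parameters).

The binomial likelihood is conjugate to the Beta prior: with 6 successes and 20 failures, the posterior is Beta(0.5+6, 0.5+20) = Beta(6.5, 20.5).

Posterior: Beta(6.5, 20.5)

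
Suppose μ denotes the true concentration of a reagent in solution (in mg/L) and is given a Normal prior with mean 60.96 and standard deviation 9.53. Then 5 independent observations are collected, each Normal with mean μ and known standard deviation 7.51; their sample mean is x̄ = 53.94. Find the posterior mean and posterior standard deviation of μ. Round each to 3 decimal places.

Prior precision 1/τ₀² = 1/9.53² = 0.0110107; data precision n/σ² = 5/7.51² = 0.0886523.
Posterior precision = 0.0110107 + 0.0886523 = 0.0996630, giving posterior SD = 1/√0.0996630 = 3.168.
Posterior mean = (0.0110107·60.96 + 0.0886523·53.94) / 0.0996630 = 54.716.

Posterior mean ≈ 54.716; posterior SD ≈ 3.168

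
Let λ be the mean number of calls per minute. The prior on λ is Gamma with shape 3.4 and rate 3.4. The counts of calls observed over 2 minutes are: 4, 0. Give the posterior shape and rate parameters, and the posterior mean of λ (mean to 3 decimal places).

Posterior: Gamma(shape=7.4, rate=5.4); mean ≈ 1.370

The Poisson likelihood adds the total count to the shape and the number of exposure periods to the rate. Here ∑xᵢ = 4 and n = 2, so shape 3.4→7.4 and rate 3.4→5.4.
Posterior mean = shape/rate = 7.4/5.4 = 1.370.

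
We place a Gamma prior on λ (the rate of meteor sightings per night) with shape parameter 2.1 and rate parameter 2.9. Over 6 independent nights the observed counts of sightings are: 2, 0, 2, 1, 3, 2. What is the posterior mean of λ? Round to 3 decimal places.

Posterior mean ≈ 1.360

Total count ∑xᵢ = 10 over n = 6 nights.
Gamma is conjugate to the Poisson likelihood: posterior is Gamma(shape = 2.1+10 = 12.1, rate = 2.9+6 = 8.9).
E[λ | data] = 12.1/8.9 = 1.360.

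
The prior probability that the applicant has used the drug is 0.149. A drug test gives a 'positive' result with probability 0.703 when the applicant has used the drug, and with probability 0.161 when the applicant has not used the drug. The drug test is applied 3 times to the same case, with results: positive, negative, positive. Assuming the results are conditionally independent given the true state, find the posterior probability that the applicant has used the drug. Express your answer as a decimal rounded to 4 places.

With H the event that the applicant has used the drug, the joint likelihood of the observed sequence is P(data|H) = 0.703·0.297·0.703 = 0.14678 and P(data|¬H) = 0.161·0.839·0.161 = 0.021748.
Bayes: P(H|data) = 0.149·0.14678 / (0.149·0.14678 + 0.851·0.021748) = 0.021870/0.040378 = 0.5416.

Posterior P(H) ≈ 0.5416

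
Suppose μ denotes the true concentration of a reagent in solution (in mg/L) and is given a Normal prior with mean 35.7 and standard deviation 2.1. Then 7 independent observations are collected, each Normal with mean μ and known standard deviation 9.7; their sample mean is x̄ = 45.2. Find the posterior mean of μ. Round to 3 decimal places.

Posterior mean ≈ 38.047

Prior precision 1/τ₀² = 1/2.1² = 0.226757; data precision n/σ² = 7/9.7² = 0.0743969.
Posterior precision = 0.226757 + 0.0743969 = 0.301154.
Posterior mean = (0.226757·35.7 + 0.0743969·45.2) / 0.301154 = 38.047.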